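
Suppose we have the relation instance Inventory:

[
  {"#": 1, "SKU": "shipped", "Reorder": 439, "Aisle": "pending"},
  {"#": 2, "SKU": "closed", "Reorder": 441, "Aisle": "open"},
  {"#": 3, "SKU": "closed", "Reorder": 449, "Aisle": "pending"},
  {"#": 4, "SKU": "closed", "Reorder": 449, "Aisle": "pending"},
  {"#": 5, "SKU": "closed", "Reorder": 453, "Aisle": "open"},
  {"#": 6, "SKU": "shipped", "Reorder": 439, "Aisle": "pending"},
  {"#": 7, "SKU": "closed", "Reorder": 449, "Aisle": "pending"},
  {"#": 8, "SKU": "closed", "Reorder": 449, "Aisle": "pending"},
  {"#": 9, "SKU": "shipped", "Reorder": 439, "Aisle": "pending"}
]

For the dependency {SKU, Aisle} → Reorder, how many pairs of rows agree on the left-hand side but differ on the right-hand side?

(SKU=shipped, Aisle=pending): all 3 rows agree on Reorder — 0 pairs.
(SKU=closed, Aisle=open): violating pairs (2,5) — 1 pair.
(SKU=closed, Aisle=pending): all 4 rows agree on Reorder — 0 pairs.

1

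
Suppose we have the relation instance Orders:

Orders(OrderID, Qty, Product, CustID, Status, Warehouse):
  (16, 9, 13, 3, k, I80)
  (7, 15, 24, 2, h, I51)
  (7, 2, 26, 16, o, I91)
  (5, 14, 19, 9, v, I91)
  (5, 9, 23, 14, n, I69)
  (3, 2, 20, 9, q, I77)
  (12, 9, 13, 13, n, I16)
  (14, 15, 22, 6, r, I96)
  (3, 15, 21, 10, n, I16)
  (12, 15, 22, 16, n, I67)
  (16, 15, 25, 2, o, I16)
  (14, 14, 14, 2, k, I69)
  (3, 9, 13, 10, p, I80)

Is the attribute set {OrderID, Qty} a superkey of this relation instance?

Yes

All 13 rows have distinct {OrderID, Qty} values, so {OrderID, Qty} → (all attributes) holds and {OrderID, Qty} is a superkey.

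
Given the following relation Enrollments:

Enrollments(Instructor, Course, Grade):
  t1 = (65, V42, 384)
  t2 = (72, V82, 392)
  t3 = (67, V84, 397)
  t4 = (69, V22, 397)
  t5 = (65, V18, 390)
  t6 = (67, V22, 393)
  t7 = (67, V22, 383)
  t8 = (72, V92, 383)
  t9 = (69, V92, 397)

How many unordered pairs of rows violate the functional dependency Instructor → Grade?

5

Instructor=65: violating pairs (1,5) — 1 pair.
Instructor=72: violating pairs (2,8) — 1 pair.
Instructor=67: violating pairs (3,6), (3,7), (6,7) — 3 pairs.
Instructor=69: all 2 rows agree on Grade — 0 pairs.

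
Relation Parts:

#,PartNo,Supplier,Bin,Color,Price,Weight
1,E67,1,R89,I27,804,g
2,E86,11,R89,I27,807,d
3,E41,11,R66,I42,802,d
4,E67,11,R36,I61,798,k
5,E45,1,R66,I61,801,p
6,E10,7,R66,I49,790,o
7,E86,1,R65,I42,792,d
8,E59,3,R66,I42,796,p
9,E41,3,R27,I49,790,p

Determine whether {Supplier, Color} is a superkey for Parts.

Yes

All 9 rows have distinct {Supplier, Color} values, so {Supplier, Color} → (all attributes) holds and {Supplier, Color} is a superkey.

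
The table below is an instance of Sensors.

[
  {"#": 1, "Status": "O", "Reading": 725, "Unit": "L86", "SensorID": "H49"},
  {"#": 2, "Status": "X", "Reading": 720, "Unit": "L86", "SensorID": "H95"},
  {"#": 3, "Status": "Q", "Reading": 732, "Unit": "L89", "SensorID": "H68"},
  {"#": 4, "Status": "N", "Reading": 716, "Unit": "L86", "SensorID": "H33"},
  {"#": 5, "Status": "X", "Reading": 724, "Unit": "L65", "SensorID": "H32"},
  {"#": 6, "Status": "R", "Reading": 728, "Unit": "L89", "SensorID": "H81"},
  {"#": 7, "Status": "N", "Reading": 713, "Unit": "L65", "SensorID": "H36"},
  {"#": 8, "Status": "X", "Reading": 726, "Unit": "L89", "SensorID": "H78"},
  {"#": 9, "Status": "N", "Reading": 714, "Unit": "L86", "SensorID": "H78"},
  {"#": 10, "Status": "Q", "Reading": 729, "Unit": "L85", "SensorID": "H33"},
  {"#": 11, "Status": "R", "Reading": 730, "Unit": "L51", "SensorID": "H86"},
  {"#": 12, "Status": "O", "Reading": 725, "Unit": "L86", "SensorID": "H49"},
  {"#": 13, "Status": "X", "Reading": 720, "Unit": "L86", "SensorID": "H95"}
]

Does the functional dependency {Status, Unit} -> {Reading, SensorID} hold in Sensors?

No

(Status=O, Unit=L86): rows 1, 12 → {Reading,SensorID} = (725, H49), (725, H49) ✓
(Status=X, Unit=L86): rows 2, 13 → {Reading,SensorID} = (720, H95), (720, H95) ✓
(Status=Q, Unit=L89): row 3 → {Reading,SensorID} = (732, H68) ✓
(Status=N, Unit=L86): rows 4, 9 → {Reading,SensorID} takes values {(716, H33), (714, H78)} — violation
(Status=X, Unit=L65): row 5 → {Reading,SensorID} = (724, H32) ✓
(Status=R, Unit=L89): row 6 → {Reading,SensorID} = (728, H81) ✓
(Status=N, Unit=L65): row 7 → {Reading,SensorID} = (713, H36) ✓
(Status=X, Unit=L89): row 8 → {Reading,SensorID} = (726, H78) ✓
(Status=Q, Unit=L85): row 10 → {Reading,SensorID} = (729, H33) ✓
(Status=R, Unit=L51): row 11 → {Reading,SensorID} = (730, H86) ✓
Two rows agree on {Status, Unit} but differ on {Reading, SensorID}, so {Status, Unit} -> {Reading, SensorID} does not hold.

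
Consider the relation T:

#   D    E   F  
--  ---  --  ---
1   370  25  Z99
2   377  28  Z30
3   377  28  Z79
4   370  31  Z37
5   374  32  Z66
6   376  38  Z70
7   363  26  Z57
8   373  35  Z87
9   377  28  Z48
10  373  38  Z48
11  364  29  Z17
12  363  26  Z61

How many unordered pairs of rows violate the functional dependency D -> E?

D=370: violating pairs (1,4) — 1 pair.
D=377: all 3 rows agree on E — 0 pairs.
D=363: all 2 rows agree on E — 0 pairs.
D=373: violating pairs (8,10) — 1 pair.

2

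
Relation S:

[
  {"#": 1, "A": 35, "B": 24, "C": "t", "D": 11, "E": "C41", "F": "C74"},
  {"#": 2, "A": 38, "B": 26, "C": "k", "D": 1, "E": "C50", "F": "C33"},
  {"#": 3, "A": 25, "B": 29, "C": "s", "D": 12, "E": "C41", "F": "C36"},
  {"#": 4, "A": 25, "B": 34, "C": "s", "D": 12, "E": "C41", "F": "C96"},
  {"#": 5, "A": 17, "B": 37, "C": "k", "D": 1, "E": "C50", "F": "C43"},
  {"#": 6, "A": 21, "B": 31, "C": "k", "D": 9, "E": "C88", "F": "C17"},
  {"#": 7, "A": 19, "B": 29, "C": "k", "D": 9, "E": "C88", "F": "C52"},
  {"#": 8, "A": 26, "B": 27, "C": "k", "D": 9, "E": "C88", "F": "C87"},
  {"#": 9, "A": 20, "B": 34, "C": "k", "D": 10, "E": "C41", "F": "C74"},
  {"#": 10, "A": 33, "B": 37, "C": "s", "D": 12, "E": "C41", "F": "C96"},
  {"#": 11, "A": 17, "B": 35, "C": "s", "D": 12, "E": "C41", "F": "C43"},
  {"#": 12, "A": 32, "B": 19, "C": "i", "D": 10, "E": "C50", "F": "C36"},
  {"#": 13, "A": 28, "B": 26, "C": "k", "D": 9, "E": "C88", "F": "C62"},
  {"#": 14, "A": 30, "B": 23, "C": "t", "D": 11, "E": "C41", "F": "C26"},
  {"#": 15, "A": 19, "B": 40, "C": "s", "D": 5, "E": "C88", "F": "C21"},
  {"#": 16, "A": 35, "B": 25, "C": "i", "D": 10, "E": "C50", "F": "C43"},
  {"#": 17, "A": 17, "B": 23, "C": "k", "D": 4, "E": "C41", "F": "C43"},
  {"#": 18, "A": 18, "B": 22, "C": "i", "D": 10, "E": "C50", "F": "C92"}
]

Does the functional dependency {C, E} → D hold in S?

(C=t, E=C41): rows 1, 14 → D = 11, 11 ✓
(C=k, E=C50): rows 2, 5 → D = 1, 1 ✓
(C=s, E=C41): rows 3, 4, 10, 11 → D = 12, 12, 12, 12 ✓
(C=k, E=C88): rows 6, 7, 8, 13 → D = 9, 9, 9, 9 ✓
(C=k, E=C41): rows 9, 17 → D takes values {10, 4} — violation
(C=i, E=C50): rows 12, 16, 18 → D = 10, 10, 10 ✓
(C=s, E=C88): row 15 → D = 5 ✓
Two rows agree on {C, E} but differ on D, so {C, E} → D does not hold.

No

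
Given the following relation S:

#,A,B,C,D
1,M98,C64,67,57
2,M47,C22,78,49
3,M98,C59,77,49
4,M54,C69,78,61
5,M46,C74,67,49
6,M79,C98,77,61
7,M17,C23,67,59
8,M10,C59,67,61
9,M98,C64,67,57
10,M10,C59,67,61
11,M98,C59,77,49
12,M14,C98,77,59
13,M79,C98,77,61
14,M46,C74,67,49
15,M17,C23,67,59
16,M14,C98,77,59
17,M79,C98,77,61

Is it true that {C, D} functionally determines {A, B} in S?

Yes

(C=67, D=57): rows 1, 9 → {A,B} = (M98, C64), (M98, C64) ✓
(C=78, D=49): row 2 → {A,B} = (M47, C22) ✓
(C=77, D=49): rows 3, 11 → {A,B} = (M98, C59), (M98, C59) ✓
(C=78, D=61): row 4 → {A,B} = (M54, C69) ✓
(C=67, D=49): rows 5, 14 → {A,B} = (M46, C74), (M46, C74) ✓
(C=77, D=61): rows 6, 13, 17 → {A,B} = (M79, C98), (M79, C98), (M79, C98) ✓
(C=67, D=59): rows 7, 15 → {A,B} = (M17, C23), (M17, C23) ✓
(C=67, D=61): rows 8, 10 → {A,B} = (M10, C59), (M10, C59) ✓
(C=77, D=59): rows 12, 16 → {A,B} = (M14, C98), (M14, C98) ✓
Every {C, D} value is associated with a single {A, B} value, so {C, D} -> {A, B} holds.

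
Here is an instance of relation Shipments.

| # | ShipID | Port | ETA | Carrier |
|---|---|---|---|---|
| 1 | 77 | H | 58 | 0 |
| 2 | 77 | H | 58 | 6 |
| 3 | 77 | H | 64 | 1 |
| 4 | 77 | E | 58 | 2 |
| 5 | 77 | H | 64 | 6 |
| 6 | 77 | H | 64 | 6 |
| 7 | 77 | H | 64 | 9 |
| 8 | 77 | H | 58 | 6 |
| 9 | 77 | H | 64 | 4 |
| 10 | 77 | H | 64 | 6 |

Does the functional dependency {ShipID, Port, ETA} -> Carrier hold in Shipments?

No

(ShipID=77, Port=H, ETA=58): rows 1, 2, 8 → Carrier takes values {0, 6} — violation
(ShipID=77, Port=H, ETA=64): rows 3, 5, 6, 7, 9, 10 → Carrier takes values {1, 6, 9, 4} — violation
(ShipID=77, Port=E, ETA=58): row 4 → Carrier = 2 ✓
Two rows agree on {ShipID, Port, ETA} but differ on Carrier, so {ShipID, Port, ETA} -> Carrier does not hold.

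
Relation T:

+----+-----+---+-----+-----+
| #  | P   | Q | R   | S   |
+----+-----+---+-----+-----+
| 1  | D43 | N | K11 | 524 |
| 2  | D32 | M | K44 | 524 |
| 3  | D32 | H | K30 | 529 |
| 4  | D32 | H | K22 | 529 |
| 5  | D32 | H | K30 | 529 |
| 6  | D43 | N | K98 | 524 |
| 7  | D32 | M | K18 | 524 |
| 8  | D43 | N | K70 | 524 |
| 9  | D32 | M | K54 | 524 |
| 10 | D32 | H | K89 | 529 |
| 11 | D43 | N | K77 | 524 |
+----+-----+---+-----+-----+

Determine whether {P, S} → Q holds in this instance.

Yes

(P=D43, S=524): rows 1, 6, 8, 11 → Q = N, N, N, N ✓
(P=D32, S=524): rows 2, 7, 9 → Q = M, M, M ✓
(P=D32, S=529): rows 3, 4, 5, 10 → Q = H, H, H, H ✓
Every {P, S} value is associated with a single Q value, so {P, S} → Q holds.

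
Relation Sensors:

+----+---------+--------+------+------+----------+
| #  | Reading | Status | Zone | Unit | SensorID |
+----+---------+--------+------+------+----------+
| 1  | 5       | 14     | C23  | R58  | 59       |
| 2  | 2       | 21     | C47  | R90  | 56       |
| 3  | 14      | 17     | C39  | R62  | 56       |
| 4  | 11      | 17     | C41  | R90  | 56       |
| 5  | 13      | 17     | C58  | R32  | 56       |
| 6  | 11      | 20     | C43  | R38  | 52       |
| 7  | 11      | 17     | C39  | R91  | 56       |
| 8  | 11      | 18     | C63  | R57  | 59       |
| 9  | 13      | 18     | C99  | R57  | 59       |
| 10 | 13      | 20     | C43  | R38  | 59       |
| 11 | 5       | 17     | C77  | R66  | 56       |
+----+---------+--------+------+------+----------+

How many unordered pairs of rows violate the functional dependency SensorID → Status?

SensorID=59: violating pairs (1,8), (1,9), (1,10), (8,10), (9,10) — 5 pairs.
SensorID=56: violating pairs (2,3), (2,4), (2,5), (2,7), (2,11) — 5 pairs.

10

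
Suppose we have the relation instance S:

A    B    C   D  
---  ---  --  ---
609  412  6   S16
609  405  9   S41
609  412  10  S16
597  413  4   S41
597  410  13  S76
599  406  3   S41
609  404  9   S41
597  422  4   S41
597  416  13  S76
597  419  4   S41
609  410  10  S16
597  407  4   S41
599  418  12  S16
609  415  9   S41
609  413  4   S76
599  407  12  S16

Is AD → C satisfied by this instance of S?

(A=609, D=S16): 3 rows → C takes values {6, 10} — violation
(A=609, D=S41): 3 rows → C = 9, 9, 9 ✓
(A=597, D=S41): 4 rows → C = 4, 4, 4, 4 ✓
(A=597, D=S76): 2 rows → C = 13, 13 ✓
(A=599, D=S41): 1 row → C = 3 ✓
(A=599, D=S16): 2 rows → C = 12, 12 ✓
(A=609, D=S76): 1 row → C = 4 ✓
Two rows agree on AD but differ on C, so AD → C does not hold.

No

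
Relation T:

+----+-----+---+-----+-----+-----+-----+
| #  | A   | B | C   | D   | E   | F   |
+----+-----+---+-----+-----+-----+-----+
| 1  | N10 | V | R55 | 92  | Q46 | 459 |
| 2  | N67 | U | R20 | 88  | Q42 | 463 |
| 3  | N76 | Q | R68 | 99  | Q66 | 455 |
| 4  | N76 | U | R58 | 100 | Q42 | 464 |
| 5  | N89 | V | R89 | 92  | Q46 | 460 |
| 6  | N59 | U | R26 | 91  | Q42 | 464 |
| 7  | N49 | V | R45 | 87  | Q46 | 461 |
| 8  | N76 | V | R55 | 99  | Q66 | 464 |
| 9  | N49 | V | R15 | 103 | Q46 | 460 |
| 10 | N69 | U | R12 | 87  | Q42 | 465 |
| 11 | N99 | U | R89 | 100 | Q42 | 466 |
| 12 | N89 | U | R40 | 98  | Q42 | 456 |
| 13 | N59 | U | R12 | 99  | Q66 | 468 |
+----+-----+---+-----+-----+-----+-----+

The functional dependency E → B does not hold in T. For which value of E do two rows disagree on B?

E=Q46: rows 1, 5, 7, 9 → B = V, V, V, V ✓
E=Q42: rows 2, 4, 6, 10, 11, 12 → B = U, U, U, U, U, U ✓
E=Q66: rows 3, 8, 13 → B takes values {Q, V, U} — violation
The only E value with inconsistent B is E=Q66.

Q66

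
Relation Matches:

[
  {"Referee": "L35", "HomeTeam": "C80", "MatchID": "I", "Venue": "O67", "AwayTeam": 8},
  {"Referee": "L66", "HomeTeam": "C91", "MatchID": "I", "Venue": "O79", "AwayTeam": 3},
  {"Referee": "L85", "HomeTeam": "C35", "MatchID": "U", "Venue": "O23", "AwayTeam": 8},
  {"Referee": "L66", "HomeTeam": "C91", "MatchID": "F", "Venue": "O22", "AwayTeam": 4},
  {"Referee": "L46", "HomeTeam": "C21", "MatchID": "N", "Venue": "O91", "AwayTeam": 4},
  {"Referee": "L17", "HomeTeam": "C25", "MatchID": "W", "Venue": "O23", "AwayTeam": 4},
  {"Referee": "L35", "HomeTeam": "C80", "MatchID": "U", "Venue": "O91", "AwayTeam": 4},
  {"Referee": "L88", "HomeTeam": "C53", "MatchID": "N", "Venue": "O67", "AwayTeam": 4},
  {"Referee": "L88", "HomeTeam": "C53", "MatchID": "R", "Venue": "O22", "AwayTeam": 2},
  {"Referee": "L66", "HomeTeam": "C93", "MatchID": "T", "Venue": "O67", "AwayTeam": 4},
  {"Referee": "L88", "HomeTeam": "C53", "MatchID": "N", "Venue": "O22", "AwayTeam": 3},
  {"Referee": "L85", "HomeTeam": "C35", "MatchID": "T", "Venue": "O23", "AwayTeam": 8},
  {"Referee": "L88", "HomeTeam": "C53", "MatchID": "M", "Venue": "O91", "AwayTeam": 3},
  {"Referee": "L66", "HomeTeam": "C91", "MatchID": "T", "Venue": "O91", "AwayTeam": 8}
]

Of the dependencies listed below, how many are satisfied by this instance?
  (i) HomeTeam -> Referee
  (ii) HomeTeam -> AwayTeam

(i) HomeTeam -> Referee: every LHS value maps to a single RHS value — holds.
(ii) HomeTeam -> AwayTeam: HomeTeam=C80: 2 rows → AwayTeam takes values {8, 4} — violation; HomeTeam=C91: 3 rows → AwayTeam takes values {3, 4, 8} — violation; HomeTeam=C53: 4 rows → AwayTeam takes values {4, 2, 3} — violation — fails.
1 of the 2 dependencies holds.

1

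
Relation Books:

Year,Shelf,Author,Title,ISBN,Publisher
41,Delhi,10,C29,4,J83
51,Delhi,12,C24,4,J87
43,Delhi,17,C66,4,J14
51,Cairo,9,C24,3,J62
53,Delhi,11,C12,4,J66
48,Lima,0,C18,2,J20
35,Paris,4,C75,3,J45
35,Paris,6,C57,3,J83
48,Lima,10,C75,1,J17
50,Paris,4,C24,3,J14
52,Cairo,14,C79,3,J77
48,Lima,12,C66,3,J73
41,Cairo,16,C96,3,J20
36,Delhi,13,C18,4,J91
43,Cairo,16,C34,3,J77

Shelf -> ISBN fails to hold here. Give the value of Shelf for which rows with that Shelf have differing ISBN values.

Shelf=Delhi: 5 rows → ISBN = 4, 4, 4, 4, 4 ✓
Shelf=Cairo: 4 rows → ISBN = 3, 3, 3, 3 ✓
Shelf=Lima: 3 rows → ISBN takes values {2, 1, 3} — violation
Shelf=Paris: 3 rows → ISBN = 3, 3, 3 ✓
The only Shelf value with inconsistent ISBN is Shelf=Lima.

Lima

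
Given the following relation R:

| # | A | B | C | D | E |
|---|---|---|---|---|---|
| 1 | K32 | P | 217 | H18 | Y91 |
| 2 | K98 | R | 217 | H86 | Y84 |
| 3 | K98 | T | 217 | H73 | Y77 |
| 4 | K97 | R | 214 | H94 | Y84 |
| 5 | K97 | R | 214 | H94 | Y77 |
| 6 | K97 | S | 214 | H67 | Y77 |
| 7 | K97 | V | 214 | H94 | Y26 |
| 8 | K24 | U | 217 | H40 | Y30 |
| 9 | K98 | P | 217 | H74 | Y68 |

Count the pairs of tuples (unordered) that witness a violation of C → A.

C=217: violating pairs (1,2), (1,3), (1,8), (1,9), (2,8), (3,8), (8,9) — 7 pairs.
C=214: all 4 rows agree on A — 0 pairs.

7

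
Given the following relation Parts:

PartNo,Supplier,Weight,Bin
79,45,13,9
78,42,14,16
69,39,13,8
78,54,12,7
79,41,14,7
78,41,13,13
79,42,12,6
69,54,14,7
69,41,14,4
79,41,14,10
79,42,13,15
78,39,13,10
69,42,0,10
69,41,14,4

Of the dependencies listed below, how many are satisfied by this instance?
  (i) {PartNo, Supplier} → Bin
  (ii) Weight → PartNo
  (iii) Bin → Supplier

(i) {PartNo, Supplier} → Bin: (PartNo=79, Supplier=41): 2 rows → Bin takes values {7, 10} — violation; (PartNo=79, Supplier=42): 2 rows → Bin takes values {6, 15} — violation — fails.
(ii) Weight → PartNo: Weight=13: 5 rows → PartNo takes values {79, 69, 78} — violation; Weight=14: 6 rows → PartNo takes values {78, 79, 69} — violation; Weight=12: 2 rows → PartNo takes values {78, 79} — violation — fails.
(iii) Bin → Supplier: Bin=7: 3 rows → Supplier takes values {54, 41} — violation; Bin=10: 3 rows → Supplier takes values {41, 39, 42} — violation — fails.
None of the 3 dependencies hold.

0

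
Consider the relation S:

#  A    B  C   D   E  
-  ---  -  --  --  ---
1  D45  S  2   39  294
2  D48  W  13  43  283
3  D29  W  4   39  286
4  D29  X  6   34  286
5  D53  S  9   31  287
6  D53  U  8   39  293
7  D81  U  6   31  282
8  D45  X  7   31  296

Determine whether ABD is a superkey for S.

All 8 rows have distinct ABD values, so ABD → (all attributes) holds and ABD is a superkey.

Yes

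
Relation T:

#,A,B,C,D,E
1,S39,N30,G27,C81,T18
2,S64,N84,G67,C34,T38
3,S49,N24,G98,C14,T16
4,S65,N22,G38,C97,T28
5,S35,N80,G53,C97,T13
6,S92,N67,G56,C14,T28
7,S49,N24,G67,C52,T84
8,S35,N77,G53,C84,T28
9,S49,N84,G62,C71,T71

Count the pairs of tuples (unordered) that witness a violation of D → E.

D=C14: violating pairs (3,6) — 1 pair.
D=C97: violating pairs (4,5) — 1 pair.

2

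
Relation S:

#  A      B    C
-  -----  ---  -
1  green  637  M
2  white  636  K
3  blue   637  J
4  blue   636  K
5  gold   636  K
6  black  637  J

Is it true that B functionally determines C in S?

No

B=637: rows 1, 3, 6 → C takes values {M, J} — violation
B=636: rows 2, 4, 5 → C = K, K, K ✓
Two rows agree on B but differ on C, so B → C does not hold.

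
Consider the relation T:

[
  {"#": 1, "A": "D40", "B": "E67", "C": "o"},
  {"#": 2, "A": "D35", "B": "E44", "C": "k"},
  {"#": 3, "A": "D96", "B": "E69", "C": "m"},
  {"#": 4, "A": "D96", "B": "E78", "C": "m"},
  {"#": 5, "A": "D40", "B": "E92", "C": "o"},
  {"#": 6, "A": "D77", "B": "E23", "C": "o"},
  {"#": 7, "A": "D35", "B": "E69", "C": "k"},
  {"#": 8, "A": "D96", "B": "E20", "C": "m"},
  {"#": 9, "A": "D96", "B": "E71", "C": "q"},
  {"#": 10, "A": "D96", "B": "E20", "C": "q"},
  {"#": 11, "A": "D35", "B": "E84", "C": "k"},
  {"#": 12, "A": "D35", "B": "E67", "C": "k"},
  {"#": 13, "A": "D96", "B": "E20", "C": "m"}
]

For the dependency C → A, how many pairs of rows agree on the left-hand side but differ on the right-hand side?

2

C=o: violating pairs (1,6), (5,6) — 2 pairs.
C=k: all 4 rows agree on A — 0 pairs.
C=m: all 4 rows agree on A — 0 pairs.
C=q: all 2 rows agree on A — 0 pairs.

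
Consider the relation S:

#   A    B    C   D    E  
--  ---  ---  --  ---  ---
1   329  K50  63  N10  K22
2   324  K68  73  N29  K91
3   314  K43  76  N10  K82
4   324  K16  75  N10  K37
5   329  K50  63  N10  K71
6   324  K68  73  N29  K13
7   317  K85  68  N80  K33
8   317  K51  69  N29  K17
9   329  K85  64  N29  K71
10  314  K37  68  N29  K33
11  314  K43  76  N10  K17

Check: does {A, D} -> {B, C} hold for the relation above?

(A=329, D=N10): rows 1, 5 → {B,C} = (K50, 63), (K50, 63) ✓
(A=324, D=N29): rows 2, 6 → {B,C} = (K68, 73), (K68, 73) ✓
(A=314, D=N10): rows 3, 11 → {B,C} = (K43, 76), (K43, 76) ✓
(A=324, D=N10): row 4 → {B,C} = (K16, 75) ✓
(A=317, D=N80): row 7 → {B,C} = (K85, 68) ✓
(A=317, D=N29): row 8 → {B,C} = (K51, 69) ✓
(A=329, D=N29): row 9 → {B,C} = (K85, 64) ✓
(A=314, D=N29): row 10 → {B,C} = (K37, 68) ✓
Every {A, D} value is associated with a single {B, C} value, so {A, D} -> {B, C} holds.

Yes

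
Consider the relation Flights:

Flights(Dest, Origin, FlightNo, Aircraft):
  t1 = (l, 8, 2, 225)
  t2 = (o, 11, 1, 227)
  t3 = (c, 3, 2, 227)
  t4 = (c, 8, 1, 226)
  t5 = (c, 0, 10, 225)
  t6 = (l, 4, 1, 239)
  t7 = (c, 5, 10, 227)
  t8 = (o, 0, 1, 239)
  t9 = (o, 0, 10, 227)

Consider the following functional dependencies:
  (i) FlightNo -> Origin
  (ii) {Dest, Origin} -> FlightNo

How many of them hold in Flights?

(i) FlightNo -> Origin: FlightNo=2: rows 1, 3 → Origin takes values {8, 3} — violation; FlightNo=1: rows 2, 4, 6, 8 → Origin takes values {11, 8, 4, 0} — violation; FlightNo=10: rows 5, 7, 9 → Origin takes values {0, 5} — violation — fails.
(ii) {Dest, Origin} -> FlightNo: (Dest=o, Origin=0): rows 8, 9 → FlightNo takes values {1, 10} — violation — fails.
None of the 2 dependencies hold.

0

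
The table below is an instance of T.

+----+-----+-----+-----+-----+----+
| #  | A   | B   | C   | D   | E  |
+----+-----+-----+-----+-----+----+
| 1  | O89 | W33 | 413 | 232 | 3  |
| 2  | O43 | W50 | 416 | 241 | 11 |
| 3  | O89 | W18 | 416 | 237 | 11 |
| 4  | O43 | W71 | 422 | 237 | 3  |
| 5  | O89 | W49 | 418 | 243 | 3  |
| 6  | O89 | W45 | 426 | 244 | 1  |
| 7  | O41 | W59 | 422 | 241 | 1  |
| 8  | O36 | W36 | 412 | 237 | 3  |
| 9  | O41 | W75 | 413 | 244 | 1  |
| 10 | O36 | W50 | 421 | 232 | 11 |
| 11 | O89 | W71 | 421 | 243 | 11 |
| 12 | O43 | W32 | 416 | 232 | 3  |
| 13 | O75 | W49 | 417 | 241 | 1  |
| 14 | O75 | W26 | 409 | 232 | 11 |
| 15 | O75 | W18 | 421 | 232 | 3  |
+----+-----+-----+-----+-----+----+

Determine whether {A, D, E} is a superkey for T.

Yes

All 15 rows have distinct {A, D, E} values, so {A, D, E} → (all attributes) holds and {A, D, E} is a superkey.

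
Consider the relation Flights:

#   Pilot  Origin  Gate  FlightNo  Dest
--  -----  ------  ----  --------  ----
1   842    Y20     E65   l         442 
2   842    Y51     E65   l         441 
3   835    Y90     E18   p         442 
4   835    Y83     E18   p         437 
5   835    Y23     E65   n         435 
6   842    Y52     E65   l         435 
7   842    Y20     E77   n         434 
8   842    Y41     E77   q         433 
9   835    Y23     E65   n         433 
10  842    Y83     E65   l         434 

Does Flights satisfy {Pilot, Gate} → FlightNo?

(Pilot=842, Gate=E65): rows 1, 2, 6, 10 → FlightNo = l, l, l, l ✓
(Pilot=835, Gate=E18): rows 3, 4 → FlightNo = p, p ✓
(Pilot=835, Gate=E65): rows 5, 9 → FlightNo = n, n ✓
(Pilot=842, Gate=E77): rows 7, 8 → FlightNo takes values {n, q} — violation
Two rows agree on {Pilot, Gate} but differ on FlightNo, so {Pilot, Gate} → FlightNo does not hold.

No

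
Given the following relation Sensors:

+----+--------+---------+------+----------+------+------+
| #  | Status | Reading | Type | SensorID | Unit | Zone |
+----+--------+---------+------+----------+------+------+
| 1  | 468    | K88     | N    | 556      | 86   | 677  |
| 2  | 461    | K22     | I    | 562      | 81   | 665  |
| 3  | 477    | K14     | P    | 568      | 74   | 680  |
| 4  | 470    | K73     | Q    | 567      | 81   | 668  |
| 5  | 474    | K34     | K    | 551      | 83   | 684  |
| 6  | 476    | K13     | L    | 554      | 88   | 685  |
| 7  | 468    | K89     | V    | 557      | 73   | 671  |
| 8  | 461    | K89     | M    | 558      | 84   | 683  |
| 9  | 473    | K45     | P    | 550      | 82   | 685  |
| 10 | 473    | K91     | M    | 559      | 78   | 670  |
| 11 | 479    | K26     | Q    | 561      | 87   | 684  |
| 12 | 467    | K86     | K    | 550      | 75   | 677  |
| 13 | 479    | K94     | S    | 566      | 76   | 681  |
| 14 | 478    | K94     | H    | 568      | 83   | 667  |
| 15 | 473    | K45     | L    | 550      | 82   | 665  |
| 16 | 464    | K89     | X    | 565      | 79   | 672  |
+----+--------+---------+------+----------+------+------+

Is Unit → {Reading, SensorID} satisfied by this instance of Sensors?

No

Unit=86: row 1 → {Reading,SensorID} = (K88, 556) ✓
Unit=81: rows 2, 4 → {Reading,SensorID} takes values {(K22, 562), (K73, 567)} — violation
Unit=74: row 3 → {Reading,SensorID} = (K14, 568) ✓
Unit=83: rows 5, 14 → {Reading,SensorID} takes values {(K34, 551), (K94, 568)} — violation
Unit=88: row 6 → {Reading,SensorID} = (K13, 554) ✓
Unit=73: row 7 → {Reading,SensorID} = (K89, 557) ✓
Unit=84: row 8 → {Reading,SensorID} = (K89, 558) ✓
Unit=82: rows 9, 15 → {Reading,SensorID} = (K45, 550), (K45, 550) ✓
Unit=78: row 10 → {Reading,SensorID} = (K91, 559) ✓
Unit=87: row 11 → {Reading,SensorID} = (K26, 561) ✓
Unit=75: row 12 → {Reading,SensorID} = (K86, 550) ✓
Unit=76: row 13 → {Reading,SensorID} = (K94, 566) ✓
Unit=79: row 16 → {Reading,SensorID} = (K89, 565) ✓
Two rows agree on Unit but differ on {Reading, SensorID}, so Unit → {Reading, SensorID} does not hold.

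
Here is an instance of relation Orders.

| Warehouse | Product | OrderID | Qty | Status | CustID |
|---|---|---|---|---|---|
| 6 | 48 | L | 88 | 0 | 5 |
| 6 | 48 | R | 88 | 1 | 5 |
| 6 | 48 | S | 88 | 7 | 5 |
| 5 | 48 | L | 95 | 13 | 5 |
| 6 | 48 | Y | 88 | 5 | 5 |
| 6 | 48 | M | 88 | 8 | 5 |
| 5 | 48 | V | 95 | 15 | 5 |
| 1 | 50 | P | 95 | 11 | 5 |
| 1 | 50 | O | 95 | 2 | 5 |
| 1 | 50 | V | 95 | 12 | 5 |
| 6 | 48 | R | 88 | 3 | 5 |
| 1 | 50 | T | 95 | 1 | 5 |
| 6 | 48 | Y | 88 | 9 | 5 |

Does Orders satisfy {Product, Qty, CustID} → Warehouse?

(Product=48, Qty=88, CustID=5): 7 rows → Warehouse = 6, 6, 6, 6, 6, 6, 6 ✓
(Product=48, Qty=95, CustID=5): 2 rows → Warehouse = 5, 5 ✓
(Product=50, Qty=95, CustID=5): 4 rows → Warehouse = 1, 1, 1, 1 ✓
Every {Product, Qty, CustID} value is associated with a single Warehouse value, so {Product, Qty, CustID} → Warehouse holds.

Yes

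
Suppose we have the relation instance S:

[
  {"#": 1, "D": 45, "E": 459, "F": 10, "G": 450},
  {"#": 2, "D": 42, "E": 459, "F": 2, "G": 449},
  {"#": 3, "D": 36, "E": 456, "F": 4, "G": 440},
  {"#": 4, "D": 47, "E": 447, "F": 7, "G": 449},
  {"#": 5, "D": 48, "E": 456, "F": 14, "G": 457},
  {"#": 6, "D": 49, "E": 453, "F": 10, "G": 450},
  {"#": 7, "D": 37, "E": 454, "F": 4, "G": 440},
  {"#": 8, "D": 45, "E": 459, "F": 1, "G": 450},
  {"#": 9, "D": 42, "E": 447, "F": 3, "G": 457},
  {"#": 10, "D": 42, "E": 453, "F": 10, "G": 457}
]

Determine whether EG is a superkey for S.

No

Rows 1 and 8 have the same EG value (E=459, G=450) but are distinct tuples, so EG does not determine every attribute — not a superkey.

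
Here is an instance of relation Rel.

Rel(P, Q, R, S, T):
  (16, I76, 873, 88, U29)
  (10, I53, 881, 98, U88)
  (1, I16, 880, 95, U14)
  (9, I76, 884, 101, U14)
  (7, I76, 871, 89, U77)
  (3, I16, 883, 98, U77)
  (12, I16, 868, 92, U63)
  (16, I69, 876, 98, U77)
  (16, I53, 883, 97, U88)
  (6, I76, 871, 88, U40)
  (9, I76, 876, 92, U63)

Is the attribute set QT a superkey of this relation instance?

Two distinct rows share (Q=I53, T=U88), so QT does not determine every attribute — not a superkey.

No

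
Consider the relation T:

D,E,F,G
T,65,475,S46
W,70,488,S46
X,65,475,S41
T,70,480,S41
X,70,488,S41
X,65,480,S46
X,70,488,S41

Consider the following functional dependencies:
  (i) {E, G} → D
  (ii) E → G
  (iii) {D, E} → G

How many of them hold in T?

0

(i) {E, G} → D: (E=65, G=S46): 2 rows → D takes values {T, X} — violation; (E=70, G=S41): 3 rows → D takes values {T, X} — violation — fails.
(ii) E → G: E=65: 3 rows → G takes values {S46, S41} — violation; E=70: 4 rows → G takes values {S46, S41} — violation — fails.
(iii) {D, E} → G: (D=X, E=65): 2 rows → G takes values {S41, S46} — violation — fails.
None of the 3 dependencies hold.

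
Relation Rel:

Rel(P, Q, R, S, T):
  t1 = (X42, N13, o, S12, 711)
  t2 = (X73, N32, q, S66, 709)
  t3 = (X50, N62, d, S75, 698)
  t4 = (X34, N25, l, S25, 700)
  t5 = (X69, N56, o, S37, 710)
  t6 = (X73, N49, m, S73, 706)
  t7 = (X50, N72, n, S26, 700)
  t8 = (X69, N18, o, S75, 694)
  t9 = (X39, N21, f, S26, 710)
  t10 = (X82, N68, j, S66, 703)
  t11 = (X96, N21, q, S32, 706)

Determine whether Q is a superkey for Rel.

Rows 9 and 11 have the same Q value Q=N21 but are distinct tuples, so Q does not determine every attribute — not a superkey.

No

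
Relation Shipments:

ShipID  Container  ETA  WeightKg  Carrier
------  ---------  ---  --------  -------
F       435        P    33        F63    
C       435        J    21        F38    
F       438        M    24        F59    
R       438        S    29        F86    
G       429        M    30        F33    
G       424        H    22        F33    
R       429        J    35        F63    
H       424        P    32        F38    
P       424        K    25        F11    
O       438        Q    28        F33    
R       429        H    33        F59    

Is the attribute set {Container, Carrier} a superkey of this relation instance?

Yes

All 11 rows have distinct {Container, Carrier} values, so {Container, Carrier} → (all attributes) holds and {Container, Carrier} is a superkey.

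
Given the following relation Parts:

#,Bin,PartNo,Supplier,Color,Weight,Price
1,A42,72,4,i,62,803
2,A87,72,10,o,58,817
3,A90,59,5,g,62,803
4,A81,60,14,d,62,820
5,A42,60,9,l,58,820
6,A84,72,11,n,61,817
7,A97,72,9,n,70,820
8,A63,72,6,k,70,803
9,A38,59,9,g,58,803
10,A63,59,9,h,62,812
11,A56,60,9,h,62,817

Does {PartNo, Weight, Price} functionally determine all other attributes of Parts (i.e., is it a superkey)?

All 11 rows have distinct {PartNo, Weight, Price} values, so {PartNo, Weight, Price} → (all attributes) holds and {PartNo, Weight, Price} is a superkey.

Yes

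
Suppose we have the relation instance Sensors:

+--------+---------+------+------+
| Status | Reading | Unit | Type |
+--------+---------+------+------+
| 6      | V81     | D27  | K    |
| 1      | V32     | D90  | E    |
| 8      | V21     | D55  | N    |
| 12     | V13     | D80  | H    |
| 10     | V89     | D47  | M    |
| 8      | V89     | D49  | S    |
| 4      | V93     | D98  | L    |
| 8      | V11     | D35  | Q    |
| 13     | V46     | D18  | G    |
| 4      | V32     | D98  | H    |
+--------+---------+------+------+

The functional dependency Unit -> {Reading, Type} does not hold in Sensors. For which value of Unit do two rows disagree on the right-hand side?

Unit=D27: 1 row → {Reading,Type} = (V81, K) ✓
Unit=D90: 1 row → {Reading,Type} = (V32, E) ✓
Unit=D55: 1 row → {Reading,Type} = (V21, N) ✓
Unit=D80: 1 row → {Reading,Type} = (V13, H) ✓
Unit=D47: 1 row → {Reading,Type} = (V89, M) ✓
Unit=D49: 1 row → {Reading,Type} = (V89, S) ✓
Unit=D98: 2 rows → {Reading,Type} takes values {(V93, L), (V32, H)} — violation
Unit=D35: 1 row → {Reading,Type} = (V11, Q) ✓
Unit=D18: 1 row → {Reading,Type} = (V46, G) ✓
The only Unit value with inconsistent RHS is Unit=D98.

D98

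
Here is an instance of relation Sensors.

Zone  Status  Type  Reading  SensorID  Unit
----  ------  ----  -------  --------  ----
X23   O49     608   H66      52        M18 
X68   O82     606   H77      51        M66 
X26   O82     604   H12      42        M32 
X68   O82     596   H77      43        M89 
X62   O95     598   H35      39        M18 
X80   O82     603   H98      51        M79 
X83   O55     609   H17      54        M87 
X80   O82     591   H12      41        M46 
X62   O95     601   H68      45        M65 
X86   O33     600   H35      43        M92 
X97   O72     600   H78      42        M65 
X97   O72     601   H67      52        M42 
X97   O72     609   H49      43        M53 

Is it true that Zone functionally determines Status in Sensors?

Zone=X23: 1 row → Status = O49 ✓
Zone=X68: 2 rows → Status = O82, O82 ✓
Zone=X26: 1 row → Status = O82 ✓
Zone=X62: 2 rows → Status = O95, O95 ✓
Zone=X80: 2 rows → Status = O82, O82 ✓
Zone=X83: 1 row → Status = O55 ✓
Zone=X86: 1 row → Status = O33 ✓
Zone=X97: 3 rows → Status = O72, O72, O72 ✓
Every Zone value is associated with a single Status value, so Zone -> Status holds.

Yes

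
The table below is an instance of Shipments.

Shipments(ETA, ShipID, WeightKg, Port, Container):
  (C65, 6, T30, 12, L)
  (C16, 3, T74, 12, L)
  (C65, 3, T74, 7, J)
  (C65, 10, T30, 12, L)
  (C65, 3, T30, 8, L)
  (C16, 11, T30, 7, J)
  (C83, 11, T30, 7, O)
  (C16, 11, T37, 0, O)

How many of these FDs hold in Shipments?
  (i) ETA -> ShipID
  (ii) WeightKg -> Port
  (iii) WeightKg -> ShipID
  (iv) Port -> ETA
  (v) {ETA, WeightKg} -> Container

1

(i) ETA -> ShipID: ETA=C65: 4 rows → ShipID takes values {6, 3, 10} — violation; ETA=C16: 3 rows → ShipID takes values {3, 11} — violation — fails.
(ii) WeightKg -> Port: WeightKg=T30: 5 rows → Port takes values {12, 8, 7} — violation; WeightKg=T74: 2 rows → Port takes values {12, 7} — violation — fails.
(iii) WeightKg -> ShipID: WeightKg=T30: 5 rows → ShipID takes values {6, 10, 3, 11} — violation — fails.
(iv) Port -> ETA: Port=12: 3 rows → ETA takes values {C65, C16} — violation; Port=7: 3 rows → ETA takes values {C65, C16, C83} — violation — fails.
(v) {ETA, WeightKg} -> Container: every LHS value maps to a single RHS value — holds.
1 of the 5 dependencies holds.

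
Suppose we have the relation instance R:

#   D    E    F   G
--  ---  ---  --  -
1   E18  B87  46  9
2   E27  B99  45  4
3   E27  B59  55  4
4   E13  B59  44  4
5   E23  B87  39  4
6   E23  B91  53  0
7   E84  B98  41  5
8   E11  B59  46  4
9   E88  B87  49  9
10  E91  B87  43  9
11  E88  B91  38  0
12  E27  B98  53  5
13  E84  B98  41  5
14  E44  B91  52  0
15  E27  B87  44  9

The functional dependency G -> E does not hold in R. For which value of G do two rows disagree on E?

G=9: rows 1, 9, 10, 15 → E = B87, B87, B87, B87 ✓
G=4: rows 2, 3, 4, 5, 8 → E takes values {B99, B59, B87} — violation
G=0: rows 6, 11, 14 → E = B91, B91, B91 ✓
G=5: rows 7, 12, 13 → E = B98, B98, B98 ✓
The only G value with inconsistent E is G=4.

4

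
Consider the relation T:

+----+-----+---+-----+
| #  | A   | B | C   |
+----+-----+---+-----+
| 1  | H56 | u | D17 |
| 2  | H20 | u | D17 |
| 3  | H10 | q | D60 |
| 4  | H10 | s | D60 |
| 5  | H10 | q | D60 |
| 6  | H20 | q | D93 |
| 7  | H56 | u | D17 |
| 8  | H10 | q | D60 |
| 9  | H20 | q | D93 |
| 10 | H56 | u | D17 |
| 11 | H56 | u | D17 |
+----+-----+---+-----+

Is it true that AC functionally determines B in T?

No

(A=H56, C=D17): rows 1, 7, 10, 11 → B = u, u, u, u ✓
(A=H20, C=D17): row 2 → B = u ✓
(A=H10, C=D60): rows 3, 4, 5, 8 → B takes values {q, s} — violation
(A=H20, C=D93): rows 6, 9 → B = q, q ✓
Two rows agree on AC but differ on B, so AC -> B does not hold.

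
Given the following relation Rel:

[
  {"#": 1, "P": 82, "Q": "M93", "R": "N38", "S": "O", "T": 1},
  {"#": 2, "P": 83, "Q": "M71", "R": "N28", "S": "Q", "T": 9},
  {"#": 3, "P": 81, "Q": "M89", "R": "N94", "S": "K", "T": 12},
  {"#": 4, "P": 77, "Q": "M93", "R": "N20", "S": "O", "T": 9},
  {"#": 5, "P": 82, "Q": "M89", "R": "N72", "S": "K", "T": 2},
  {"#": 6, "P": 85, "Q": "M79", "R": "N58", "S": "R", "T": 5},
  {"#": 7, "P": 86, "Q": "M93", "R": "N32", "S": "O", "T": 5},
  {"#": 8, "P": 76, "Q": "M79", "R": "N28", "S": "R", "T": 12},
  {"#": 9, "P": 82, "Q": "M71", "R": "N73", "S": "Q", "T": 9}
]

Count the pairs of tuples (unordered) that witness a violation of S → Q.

0

S=O: all 3 rows agree on Q — 0 pairs.
S=Q: all 2 rows agree on Q — 0 pairs.
S=K: all 2 rows agree on Q — 0 pairs.
S=R: all 2 rows agree on Q — 0 pairs.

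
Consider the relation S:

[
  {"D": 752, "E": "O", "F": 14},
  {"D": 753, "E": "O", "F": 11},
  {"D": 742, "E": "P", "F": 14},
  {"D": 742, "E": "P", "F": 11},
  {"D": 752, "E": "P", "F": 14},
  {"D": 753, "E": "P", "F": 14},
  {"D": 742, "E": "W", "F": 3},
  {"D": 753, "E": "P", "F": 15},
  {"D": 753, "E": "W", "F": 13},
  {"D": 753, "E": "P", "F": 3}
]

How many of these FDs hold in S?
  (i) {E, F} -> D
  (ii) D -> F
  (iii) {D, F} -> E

(i) {E, F} -> D: (E=P, F=14): 3 rows → D takes values {742, 752, 753} — violation — fails.
(ii) D -> F: D=753: 5 rows → F takes values {11, 14, 15, 13, 3} — violation; D=742: 3 rows → F takes values {14, 11, 3} — violation — fails.
(iii) {D, F} -> E: (D=752, F=14): 2 rows → E takes values {O, P} — violation — fails.
None of the 3 dependencies hold.

0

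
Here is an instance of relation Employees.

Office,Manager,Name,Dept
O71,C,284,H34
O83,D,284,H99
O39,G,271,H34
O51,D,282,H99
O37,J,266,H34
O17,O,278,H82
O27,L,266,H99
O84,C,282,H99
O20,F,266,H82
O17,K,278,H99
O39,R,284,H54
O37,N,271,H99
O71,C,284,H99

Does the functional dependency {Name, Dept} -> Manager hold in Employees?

(Name=284, Dept=H34): 1 row → Manager = C ✓
(Name=284, Dept=H99): 2 rows → Manager takes values {D, C} — violation
(Name=271, Dept=H34): 1 row → Manager = G ✓
(Name=282, Dept=H99): 2 rows → Manager takes values {D, C} — violation
(Name=266, Dept=H34): 1 row → Manager = J ✓
(Name=278, Dept=H82): 1 row → Manager = O ✓
(Name=266, Dept=H99): 1 row → Manager = L ✓
(Name=266, Dept=H82): 1 row → Manager = F ✓
(Name=278, Dept=H99): 1 row → Manager = K ✓
(Name=284, Dept=H54): 1 row → Manager = R ✓
(Name=271, Dept=H99): 1 row → Manager = N ✓
Two rows agree on {Name, Dept} but differ on Manager, so {Name, Dept} -> Manager does not hold.

No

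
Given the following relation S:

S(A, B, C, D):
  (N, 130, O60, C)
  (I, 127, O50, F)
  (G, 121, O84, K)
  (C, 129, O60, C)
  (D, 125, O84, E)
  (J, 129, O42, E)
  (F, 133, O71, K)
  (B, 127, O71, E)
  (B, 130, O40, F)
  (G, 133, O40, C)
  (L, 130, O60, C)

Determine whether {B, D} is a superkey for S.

No

Two distinct rows share (B=130, D=C), so {B, D} does not determine every attribute — not a superkey.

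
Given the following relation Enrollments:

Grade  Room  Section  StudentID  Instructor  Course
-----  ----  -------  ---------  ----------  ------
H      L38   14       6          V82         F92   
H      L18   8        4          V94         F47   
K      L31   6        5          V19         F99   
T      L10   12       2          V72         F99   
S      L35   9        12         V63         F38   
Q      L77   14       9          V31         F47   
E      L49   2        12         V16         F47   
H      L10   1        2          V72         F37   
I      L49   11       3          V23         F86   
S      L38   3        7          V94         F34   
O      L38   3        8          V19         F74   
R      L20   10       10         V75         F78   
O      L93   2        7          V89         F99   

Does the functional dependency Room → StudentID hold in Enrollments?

Room=L38: 3 rows → StudentID takes values {6, 7, 8} — violation
Room=L18: 1 row → StudentID = 4 ✓
Room=L31: 1 row → StudentID = 5 ✓
Room=L10: 2 rows → StudentID = 2, 2 ✓
Room=L35: 1 row → StudentID = 12 ✓
Room=L77: 1 row → StudentID = 9 ✓
Room=L49: 2 rows → StudentID takes values {12, 3} — violation
Room=L20: 1 row → StudentID = 10 ✓
Room=L93: 1 row → StudentID = 7 ✓
Two rows agree on Room but differ on StudentID, so Room → StudentID does not hold.

No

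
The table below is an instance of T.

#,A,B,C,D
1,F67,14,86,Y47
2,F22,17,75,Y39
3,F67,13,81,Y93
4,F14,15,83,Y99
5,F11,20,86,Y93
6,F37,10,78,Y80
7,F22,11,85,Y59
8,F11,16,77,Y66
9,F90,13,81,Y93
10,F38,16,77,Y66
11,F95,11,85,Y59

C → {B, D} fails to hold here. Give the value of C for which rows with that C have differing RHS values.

C=86: rows 1, 5 → {B,D} takes values {(14, Y47), (20, Y93)} — violation
C=75: row 2 → {B,D} = (17, Y39) ✓
C=81: rows 3, 9 → {B,D} = (13, Y93), (13, Y93) ✓
C=83: row 4 → {B,D} = (15, Y99) ✓
C=78: row 6 → {B,D} = (10, Y80) ✓
C=85: rows 7, 11 → {B,D} = (11, Y59), (11, Y59) ✓
C=77: rows 8, 10 → {B,D} = (16, Y66), (16, Y66) ✓
The only C value with inconsistent RHS is C=86.

86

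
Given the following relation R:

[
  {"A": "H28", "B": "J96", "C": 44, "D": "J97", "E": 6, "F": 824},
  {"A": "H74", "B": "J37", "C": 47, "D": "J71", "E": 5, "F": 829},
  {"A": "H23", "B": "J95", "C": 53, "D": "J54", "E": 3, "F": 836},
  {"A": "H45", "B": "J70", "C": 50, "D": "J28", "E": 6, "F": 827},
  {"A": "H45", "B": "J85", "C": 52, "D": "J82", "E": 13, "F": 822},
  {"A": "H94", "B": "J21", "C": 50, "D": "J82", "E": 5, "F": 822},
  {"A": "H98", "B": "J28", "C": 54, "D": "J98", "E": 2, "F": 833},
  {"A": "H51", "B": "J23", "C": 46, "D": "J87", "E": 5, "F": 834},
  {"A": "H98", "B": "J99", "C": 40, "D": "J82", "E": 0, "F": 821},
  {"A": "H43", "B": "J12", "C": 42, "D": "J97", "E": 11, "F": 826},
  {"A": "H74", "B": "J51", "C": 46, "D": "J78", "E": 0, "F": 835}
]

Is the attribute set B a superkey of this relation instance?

Yes

All 11 rows have distinct B values, so B → (all attributes) holds and B is a superkey.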